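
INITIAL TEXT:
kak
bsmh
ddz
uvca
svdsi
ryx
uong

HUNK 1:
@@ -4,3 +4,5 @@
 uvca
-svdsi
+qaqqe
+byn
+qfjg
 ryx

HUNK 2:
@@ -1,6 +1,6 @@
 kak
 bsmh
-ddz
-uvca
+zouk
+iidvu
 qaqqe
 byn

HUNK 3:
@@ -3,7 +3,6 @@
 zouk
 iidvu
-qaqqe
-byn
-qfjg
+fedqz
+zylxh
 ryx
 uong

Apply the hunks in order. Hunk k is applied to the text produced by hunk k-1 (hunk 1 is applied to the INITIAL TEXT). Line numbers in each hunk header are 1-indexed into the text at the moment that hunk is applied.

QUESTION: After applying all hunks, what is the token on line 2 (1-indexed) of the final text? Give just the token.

Hunk 1: at line 4 remove [svdsi] add [qaqqe,byn,qfjg] -> 9 lines: kak bsmh ddz uvca qaqqe byn qfjg ryx uong
Hunk 2: at line 1 remove [ddz,uvca] add [zouk,iidvu] -> 9 lines: kak bsmh zouk iidvu qaqqe byn qfjg ryx uong
Hunk 3: at line 3 remove [qaqqe,byn,qfjg] add [fedqz,zylxh] -> 8 lines: kak bsmh zouk iidvu fedqz zylxh ryx uong
Final line 2: bsmh

Answer: bsmh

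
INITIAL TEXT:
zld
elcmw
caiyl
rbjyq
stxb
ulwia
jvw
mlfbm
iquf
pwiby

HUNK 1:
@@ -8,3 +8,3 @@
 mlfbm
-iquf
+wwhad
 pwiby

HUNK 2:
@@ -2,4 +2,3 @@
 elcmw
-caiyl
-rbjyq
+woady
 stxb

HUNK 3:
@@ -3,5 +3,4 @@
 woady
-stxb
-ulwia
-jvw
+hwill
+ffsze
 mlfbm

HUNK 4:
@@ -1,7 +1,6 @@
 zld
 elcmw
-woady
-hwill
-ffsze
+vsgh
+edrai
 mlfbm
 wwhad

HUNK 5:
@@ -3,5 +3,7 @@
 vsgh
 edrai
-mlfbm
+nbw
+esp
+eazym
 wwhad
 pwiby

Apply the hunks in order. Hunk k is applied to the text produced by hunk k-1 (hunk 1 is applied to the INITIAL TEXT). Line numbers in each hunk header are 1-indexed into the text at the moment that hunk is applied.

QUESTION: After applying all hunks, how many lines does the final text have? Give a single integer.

Hunk 1: at line 8 remove [iquf] add [wwhad] -> 10 lines: zld elcmw caiyl rbjyq stxb ulwia jvw mlfbm wwhad pwiby
Hunk 2: at line 2 remove [caiyl,rbjyq] add [woady] -> 9 lines: zld elcmw woady stxb ulwia jvw mlfbm wwhad pwiby
Hunk 3: at line 3 remove [stxb,ulwia,jvw] add [hwill,ffsze] -> 8 lines: zld elcmw woady hwill ffsze mlfbm wwhad pwiby
Hunk 4: at line 1 remove [woady,hwill,ffsze] add [vsgh,edrai] -> 7 lines: zld elcmw vsgh edrai mlfbm wwhad pwiby
Hunk 5: at line 3 remove [mlfbm] add [nbw,esp,eazym] -> 9 lines: zld elcmw vsgh edrai nbw esp eazym wwhad pwiby
Final line count: 9

Answer: 9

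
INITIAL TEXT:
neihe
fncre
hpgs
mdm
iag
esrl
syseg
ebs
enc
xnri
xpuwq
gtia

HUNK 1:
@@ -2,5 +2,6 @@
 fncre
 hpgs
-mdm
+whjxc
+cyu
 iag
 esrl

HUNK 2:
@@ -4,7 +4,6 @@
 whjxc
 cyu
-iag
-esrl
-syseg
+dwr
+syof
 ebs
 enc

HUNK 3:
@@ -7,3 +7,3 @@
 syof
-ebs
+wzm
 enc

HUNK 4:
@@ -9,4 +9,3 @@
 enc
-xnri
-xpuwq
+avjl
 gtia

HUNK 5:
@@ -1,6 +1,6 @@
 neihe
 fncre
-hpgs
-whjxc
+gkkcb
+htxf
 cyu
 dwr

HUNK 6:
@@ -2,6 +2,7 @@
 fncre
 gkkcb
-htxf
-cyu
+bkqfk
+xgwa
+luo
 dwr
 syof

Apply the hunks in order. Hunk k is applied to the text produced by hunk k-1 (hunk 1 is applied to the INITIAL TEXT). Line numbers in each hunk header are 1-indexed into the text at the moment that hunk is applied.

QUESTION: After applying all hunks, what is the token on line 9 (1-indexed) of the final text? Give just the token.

Hunk 1: at line 2 remove [mdm] add [whjxc,cyu] -> 13 lines: neihe fncre hpgs whjxc cyu iag esrl syseg ebs enc xnri xpuwq gtia
Hunk 2: at line 4 remove [iag,esrl,syseg] add [dwr,syof] -> 12 lines: neihe fncre hpgs whjxc cyu dwr syof ebs enc xnri xpuwq gtia
Hunk 3: at line 7 remove [ebs] add [wzm] -> 12 lines: neihe fncre hpgs whjxc cyu dwr syof wzm enc xnri xpuwq gtia
Hunk 4: at line 9 remove [xnri,xpuwq] add [avjl] -> 11 lines: neihe fncre hpgs whjxc cyu dwr syof wzm enc avjl gtia
Hunk 5: at line 1 remove [hpgs,whjxc] add [gkkcb,htxf] -> 11 lines: neihe fncre gkkcb htxf cyu dwr syof wzm enc avjl gtia
Hunk 6: at line 2 remove [htxf,cyu] add [bkqfk,xgwa,luo] -> 12 lines: neihe fncre gkkcb bkqfk xgwa luo dwr syof wzm enc avjl gtia
Final line 9: wzm

Answer: wzm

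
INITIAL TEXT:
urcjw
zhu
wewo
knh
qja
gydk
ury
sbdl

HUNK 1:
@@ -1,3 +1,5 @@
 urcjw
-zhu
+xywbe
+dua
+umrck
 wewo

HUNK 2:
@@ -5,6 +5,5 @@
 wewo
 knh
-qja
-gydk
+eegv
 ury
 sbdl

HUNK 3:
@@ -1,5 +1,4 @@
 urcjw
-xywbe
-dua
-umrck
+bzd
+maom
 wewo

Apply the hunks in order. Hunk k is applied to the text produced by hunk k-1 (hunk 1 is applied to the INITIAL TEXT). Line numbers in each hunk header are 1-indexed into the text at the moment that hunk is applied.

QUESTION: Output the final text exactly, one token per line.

Hunk 1: at line 1 remove [zhu] add [xywbe,dua,umrck] -> 10 lines: urcjw xywbe dua umrck wewo knh qja gydk ury sbdl
Hunk 2: at line 5 remove [qja,gydk] add [eegv] -> 9 lines: urcjw xywbe dua umrck wewo knh eegv ury sbdl
Hunk 3: at line 1 remove [xywbe,dua,umrck] add [bzd,maom] -> 8 lines: urcjw bzd maom wewo knh eegv ury sbdl

Answer: urcjw
bzd
maom
wewo
knh
eegv
ury
sbdl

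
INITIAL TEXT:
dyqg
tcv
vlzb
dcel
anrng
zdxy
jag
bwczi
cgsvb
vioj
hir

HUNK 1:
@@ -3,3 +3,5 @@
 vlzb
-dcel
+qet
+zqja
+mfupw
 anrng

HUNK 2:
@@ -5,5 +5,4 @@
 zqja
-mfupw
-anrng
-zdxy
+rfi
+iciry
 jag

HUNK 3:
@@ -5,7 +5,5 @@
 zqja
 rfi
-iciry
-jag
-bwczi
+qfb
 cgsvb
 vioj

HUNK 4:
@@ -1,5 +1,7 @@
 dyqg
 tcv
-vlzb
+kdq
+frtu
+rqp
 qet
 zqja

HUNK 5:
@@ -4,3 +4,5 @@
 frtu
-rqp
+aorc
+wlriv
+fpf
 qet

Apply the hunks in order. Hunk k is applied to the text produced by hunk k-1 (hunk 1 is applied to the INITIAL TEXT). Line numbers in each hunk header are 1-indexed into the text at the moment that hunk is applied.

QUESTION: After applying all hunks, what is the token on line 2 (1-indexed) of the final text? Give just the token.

Answer: tcv

Derivation:
Hunk 1: at line 3 remove [dcel] add [qet,zqja,mfupw] -> 13 lines: dyqg tcv vlzb qet zqja mfupw anrng zdxy jag bwczi cgsvb vioj hir
Hunk 2: at line 5 remove [mfupw,anrng,zdxy] add [rfi,iciry] -> 12 lines: dyqg tcv vlzb qet zqja rfi iciry jag bwczi cgsvb vioj hir
Hunk 3: at line 5 remove [iciry,jag,bwczi] add [qfb] -> 10 lines: dyqg tcv vlzb qet zqja rfi qfb cgsvb vioj hir
Hunk 4: at line 1 remove [vlzb] add [kdq,frtu,rqp] -> 12 lines: dyqg tcv kdq frtu rqp qet zqja rfi qfb cgsvb vioj hir
Hunk 5: at line 4 remove [rqp] add [aorc,wlriv,fpf] -> 14 lines: dyqg tcv kdq frtu aorc wlriv fpf qet zqja rfi qfb cgsvb vioj hir
Final line 2: tcv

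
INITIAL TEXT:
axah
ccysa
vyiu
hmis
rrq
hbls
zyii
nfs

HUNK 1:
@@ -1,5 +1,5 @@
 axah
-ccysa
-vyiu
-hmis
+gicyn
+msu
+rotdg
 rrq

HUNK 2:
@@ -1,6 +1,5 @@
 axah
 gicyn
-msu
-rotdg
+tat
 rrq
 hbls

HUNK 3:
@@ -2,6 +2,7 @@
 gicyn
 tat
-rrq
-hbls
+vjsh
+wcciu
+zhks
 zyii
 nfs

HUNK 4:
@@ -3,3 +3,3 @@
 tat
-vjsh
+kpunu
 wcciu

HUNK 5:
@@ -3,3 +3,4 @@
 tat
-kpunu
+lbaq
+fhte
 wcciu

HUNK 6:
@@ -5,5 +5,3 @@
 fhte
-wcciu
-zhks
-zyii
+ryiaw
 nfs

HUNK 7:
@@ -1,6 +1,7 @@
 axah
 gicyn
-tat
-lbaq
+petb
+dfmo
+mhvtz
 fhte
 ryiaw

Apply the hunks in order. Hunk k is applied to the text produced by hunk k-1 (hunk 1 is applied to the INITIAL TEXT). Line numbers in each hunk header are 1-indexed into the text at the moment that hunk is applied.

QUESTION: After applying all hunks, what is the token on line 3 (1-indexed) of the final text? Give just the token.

Hunk 1: at line 1 remove [ccysa,vyiu,hmis] add [gicyn,msu,rotdg] -> 8 lines: axah gicyn msu rotdg rrq hbls zyii nfs
Hunk 2: at line 1 remove [msu,rotdg] add [tat] -> 7 lines: axah gicyn tat rrq hbls zyii nfs
Hunk 3: at line 2 remove [rrq,hbls] add [vjsh,wcciu,zhks] -> 8 lines: axah gicyn tat vjsh wcciu zhks zyii nfs
Hunk 4: at line 3 remove [vjsh] add [kpunu] -> 8 lines: axah gicyn tat kpunu wcciu zhks zyii nfs
Hunk 5: at line 3 remove [kpunu] add [lbaq,fhte] -> 9 lines: axah gicyn tat lbaq fhte wcciu zhks zyii nfs
Hunk 6: at line 5 remove [wcciu,zhks,zyii] add [ryiaw] -> 7 lines: axah gicyn tat lbaq fhte ryiaw nfs
Hunk 7: at line 1 remove [tat,lbaq] add [petb,dfmo,mhvtz] -> 8 lines: axah gicyn petb dfmo mhvtz fhte ryiaw nfs
Final line 3: petb

Answer: petb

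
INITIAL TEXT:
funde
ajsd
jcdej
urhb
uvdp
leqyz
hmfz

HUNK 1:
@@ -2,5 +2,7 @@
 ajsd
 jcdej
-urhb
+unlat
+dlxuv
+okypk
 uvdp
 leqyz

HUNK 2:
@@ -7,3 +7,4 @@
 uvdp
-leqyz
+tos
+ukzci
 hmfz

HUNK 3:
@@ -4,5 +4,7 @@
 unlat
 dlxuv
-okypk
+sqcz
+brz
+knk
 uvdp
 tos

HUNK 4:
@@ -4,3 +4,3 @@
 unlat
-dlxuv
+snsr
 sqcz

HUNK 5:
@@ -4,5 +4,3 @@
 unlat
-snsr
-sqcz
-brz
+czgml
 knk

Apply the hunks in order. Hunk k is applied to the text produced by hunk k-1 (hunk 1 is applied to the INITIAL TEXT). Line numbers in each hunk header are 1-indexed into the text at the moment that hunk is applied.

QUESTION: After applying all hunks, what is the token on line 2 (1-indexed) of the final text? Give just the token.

Hunk 1: at line 2 remove [urhb] add [unlat,dlxuv,okypk] -> 9 lines: funde ajsd jcdej unlat dlxuv okypk uvdp leqyz hmfz
Hunk 2: at line 7 remove [leqyz] add [tos,ukzci] -> 10 lines: funde ajsd jcdej unlat dlxuv okypk uvdp tos ukzci hmfz
Hunk 3: at line 4 remove [okypk] add [sqcz,brz,knk] -> 12 lines: funde ajsd jcdej unlat dlxuv sqcz brz knk uvdp tos ukzci hmfz
Hunk 4: at line 4 remove [dlxuv] add [snsr] -> 12 lines: funde ajsd jcdej unlat snsr sqcz brz knk uvdp tos ukzci hmfz
Hunk 5: at line 4 remove [snsr,sqcz,brz] add [czgml] -> 10 lines: funde ajsd jcdej unlat czgml knk uvdp tos ukzci hmfz
Final line 2: ajsd

Answer: ajsd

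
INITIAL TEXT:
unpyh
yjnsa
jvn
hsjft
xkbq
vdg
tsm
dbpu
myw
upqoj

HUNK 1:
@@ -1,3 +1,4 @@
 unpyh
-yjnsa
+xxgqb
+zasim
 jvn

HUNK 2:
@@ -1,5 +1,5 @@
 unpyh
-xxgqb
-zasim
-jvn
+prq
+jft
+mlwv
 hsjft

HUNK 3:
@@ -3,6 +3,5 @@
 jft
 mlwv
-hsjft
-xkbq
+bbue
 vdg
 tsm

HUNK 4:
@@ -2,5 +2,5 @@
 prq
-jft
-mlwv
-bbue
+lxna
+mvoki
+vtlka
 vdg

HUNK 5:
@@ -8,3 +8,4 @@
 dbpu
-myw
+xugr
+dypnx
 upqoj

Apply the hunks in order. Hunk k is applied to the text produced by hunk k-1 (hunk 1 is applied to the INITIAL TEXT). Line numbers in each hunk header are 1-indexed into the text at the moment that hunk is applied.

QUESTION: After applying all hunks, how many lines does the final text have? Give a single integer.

Hunk 1: at line 1 remove [yjnsa] add [xxgqb,zasim] -> 11 lines: unpyh xxgqb zasim jvn hsjft xkbq vdg tsm dbpu myw upqoj
Hunk 2: at line 1 remove [xxgqb,zasim,jvn] add [prq,jft,mlwv] -> 11 lines: unpyh prq jft mlwv hsjft xkbq vdg tsm dbpu myw upqoj
Hunk 3: at line 3 remove [hsjft,xkbq] add [bbue] -> 10 lines: unpyh prq jft mlwv bbue vdg tsm dbpu myw upqoj
Hunk 4: at line 2 remove [jft,mlwv,bbue] add [lxna,mvoki,vtlka] -> 10 lines: unpyh prq lxna mvoki vtlka vdg tsm dbpu myw upqoj
Hunk 5: at line 8 remove [myw] add [xugr,dypnx] -> 11 lines: unpyh prq lxna mvoki vtlka vdg tsm dbpu xugr dypnx upqoj
Final line count: 11

Answer: 11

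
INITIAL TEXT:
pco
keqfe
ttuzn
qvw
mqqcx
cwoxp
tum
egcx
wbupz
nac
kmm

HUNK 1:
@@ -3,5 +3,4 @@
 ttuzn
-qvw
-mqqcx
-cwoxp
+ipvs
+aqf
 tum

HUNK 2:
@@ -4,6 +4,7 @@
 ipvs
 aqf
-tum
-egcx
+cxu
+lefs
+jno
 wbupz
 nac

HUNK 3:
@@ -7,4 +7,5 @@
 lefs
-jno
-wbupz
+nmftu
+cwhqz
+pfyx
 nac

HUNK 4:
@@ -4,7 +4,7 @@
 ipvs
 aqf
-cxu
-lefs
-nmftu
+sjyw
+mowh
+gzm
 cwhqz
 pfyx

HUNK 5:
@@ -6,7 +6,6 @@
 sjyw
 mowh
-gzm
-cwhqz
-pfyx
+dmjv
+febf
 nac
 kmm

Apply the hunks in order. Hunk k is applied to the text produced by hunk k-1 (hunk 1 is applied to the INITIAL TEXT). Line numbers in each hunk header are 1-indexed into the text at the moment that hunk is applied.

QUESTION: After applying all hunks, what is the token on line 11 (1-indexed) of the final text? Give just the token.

Answer: kmm

Derivation:
Hunk 1: at line 3 remove [qvw,mqqcx,cwoxp] add [ipvs,aqf] -> 10 lines: pco keqfe ttuzn ipvs aqf tum egcx wbupz nac kmm
Hunk 2: at line 4 remove [tum,egcx] add [cxu,lefs,jno] -> 11 lines: pco keqfe ttuzn ipvs aqf cxu lefs jno wbupz nac kmm
Hunk 3: at line 7 remove [jno,wbupz] add [nmftu,cwhqz,pfyx] -> 12 lines: pco keqfe ttuzn ipvs aqf cxu lefs nmftu cwhqz pfyx nac kmm
Hunk 4: at line 4 remove [cxu,lefs,nmftu] add [sjyw,mowh,gzm] -> 12 lines: pco keqfe ttuzn ipvs aqf sjyw mowh gzm cwhqz pfyx nac kmm
Hunk 5: at line 6 remove [gzm,cwhqz,pfyx] add [dmjv,febf] -> 11 lines: pco keqfe ttuzn ipvs aqf sjyw mowh dmjv febf nac kmm
Final line 11: kmm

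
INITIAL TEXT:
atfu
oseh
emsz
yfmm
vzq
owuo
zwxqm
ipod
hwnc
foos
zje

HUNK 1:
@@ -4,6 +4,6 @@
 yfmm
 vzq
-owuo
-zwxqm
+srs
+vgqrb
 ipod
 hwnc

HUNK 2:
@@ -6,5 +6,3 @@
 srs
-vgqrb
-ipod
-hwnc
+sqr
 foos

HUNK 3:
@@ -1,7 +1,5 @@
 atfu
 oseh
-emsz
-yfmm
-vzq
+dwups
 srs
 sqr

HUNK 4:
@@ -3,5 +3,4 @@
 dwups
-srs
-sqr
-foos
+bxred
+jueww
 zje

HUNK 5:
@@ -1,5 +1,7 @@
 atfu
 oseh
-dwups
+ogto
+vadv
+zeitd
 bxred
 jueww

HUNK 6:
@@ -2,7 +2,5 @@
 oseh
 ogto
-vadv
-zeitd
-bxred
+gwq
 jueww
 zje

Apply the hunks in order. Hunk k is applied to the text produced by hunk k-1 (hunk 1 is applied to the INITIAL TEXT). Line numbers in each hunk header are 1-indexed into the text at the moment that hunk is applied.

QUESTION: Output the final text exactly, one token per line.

Hunk 1: at line 4 remove [owuo,zwxqm] add [srs,vgqrb] -> 11 lines: atfu oseh emsz yfmm vzq srs vgqrb ipod hwnc foos zje
Hunk 2: at line 6 remove [vgqrb,ipod,hwnc] add [sqr] -> 9 lines: atfu oseh emsz yfmm vzq srs sqr foos zje
Hunk 3: at line 1 remove [emsz,yfmm,vzq] add [dwups] -> 7 lines: atfu oseh dwups srs sqr foos zje
Hunk 4: at line 3 remove [srs,sqr,foos] add [bxred,jueww] -> 6 lines: atfu oseh dwups bxred jueww zje
Hunk 5: at line 1 remove [dwups] add [ogto,vadv,zeitd] -> 8 lines: atfu oseh ogto vadv zeitd bxred jueww zje
Hunk 6: at line 2 remove [vadv,zeitd,bxred] add [gwq] -> 6 lines: atfu oseh ogto gwq jueww zje

Answer: atfu
oseh
ogto
gwq
jueww
zje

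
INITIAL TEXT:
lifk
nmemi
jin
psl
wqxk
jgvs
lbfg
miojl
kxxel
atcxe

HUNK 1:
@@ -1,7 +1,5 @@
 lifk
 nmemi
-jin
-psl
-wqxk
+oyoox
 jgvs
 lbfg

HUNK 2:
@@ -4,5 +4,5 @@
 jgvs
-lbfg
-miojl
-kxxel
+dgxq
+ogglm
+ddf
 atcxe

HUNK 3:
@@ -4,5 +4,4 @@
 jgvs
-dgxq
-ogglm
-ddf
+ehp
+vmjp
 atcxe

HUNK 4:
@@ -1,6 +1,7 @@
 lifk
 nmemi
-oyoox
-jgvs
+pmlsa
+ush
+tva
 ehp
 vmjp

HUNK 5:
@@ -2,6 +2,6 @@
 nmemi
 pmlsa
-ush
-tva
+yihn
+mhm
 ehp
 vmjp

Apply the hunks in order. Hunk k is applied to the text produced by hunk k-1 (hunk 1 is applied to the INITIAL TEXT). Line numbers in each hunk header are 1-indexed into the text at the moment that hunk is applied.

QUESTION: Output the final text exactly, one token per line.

Answer: lifk
nmemi
pmlsa
yihn
mhm
ehp
vmjp
atcxe

Derivation:
Hunk 1: at line 1 remove [jin,psl,wqxk] add [oyoox] -> 8 lines: lifk nmemi oyoox jgvs lbfg miojl kxxel atcxe
Hunk 2: at line 4 remove [lbfg,miojl,kxxel] add [dgxq,ogglm,ddf] -> 8 lines: lifk nmemi oyoox jgvs dgxq ogglm ddf atcxe
Hunk 3: at line 4 remove [dgxq,ogglm,ddf] add [ehp,vmjp] -> 7 lines: lifk nmemi oyoox jgvs ehp vmjp atcxe
Hunk 4: at line 1 remove [oyoox,jgvs] add [pmlsa,ush,tva] -> 8 lines: lifk nmemi pmlsa ush tva ehp vmjp atcxe
Hunk 5: at line 2 remove [ush,tva] add [yihn,mhm] -> 8 lines: lifk nmemi pmlsa yihn mhm ehp vmjp atcxe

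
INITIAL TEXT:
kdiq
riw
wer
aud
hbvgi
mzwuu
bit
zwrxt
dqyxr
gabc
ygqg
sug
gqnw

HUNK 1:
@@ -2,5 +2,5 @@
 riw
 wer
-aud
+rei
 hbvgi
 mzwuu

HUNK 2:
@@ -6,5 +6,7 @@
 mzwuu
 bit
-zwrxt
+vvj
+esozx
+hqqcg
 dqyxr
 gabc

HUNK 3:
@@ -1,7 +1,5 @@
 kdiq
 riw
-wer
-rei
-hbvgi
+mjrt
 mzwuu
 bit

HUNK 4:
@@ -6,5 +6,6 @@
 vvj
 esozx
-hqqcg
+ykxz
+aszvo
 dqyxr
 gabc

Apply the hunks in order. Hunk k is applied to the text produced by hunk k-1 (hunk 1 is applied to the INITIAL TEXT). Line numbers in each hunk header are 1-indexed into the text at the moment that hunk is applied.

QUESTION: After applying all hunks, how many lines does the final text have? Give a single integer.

Answer: 14

Derivation:
Hunk 1: at line 2 remove [aud] add [rei] -> 13 lines: kdiq riw wer rei hbvgi mzwuu bit zwrxt dqyxr gabc ygqg sug gqnw
Hunk 2: at line 6 remove [zwrxt] add [vvj,esozx,hqqcg] -> 15 lines: kdiq riw wer rei hbvgi mzwuu bit vvj esozx hqqcg dqyxr gabc ygqg sug gqnw
Hunk 3: at line 1 remove [wer,rei,hbvgi] add [mjrt] -> 13 lines: kdiq riw mjrt mzwuu bit vvj esozx hqqcg dqyxr gabc ygqg sug gqnw
Hunk 4: at line 6 remove [hqqcg] add [ykxz,aszvo] -> 14 lines: kdiq riw mjrt mzwuu bit vvj esozx ykxz aszvo dqyxr gabc ygqg sug gqnw
Final line count: 14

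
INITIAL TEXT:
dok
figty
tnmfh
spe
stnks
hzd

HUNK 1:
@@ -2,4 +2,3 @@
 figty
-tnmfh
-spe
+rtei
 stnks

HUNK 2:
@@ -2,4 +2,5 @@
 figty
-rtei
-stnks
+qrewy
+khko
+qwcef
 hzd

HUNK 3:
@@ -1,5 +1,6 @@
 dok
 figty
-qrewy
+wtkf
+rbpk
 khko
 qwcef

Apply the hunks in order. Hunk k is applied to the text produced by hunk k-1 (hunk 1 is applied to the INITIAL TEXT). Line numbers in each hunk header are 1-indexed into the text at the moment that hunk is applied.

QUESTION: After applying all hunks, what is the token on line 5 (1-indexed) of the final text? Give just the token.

Answer: khko

Derivation:
Hunk 1: at line 2 remove [tnmfh,spe] add [rtei] -> 5 lines: dok figty rtei stnks hzd
Hunk 2: at line 2 remove [rtei,stnks] add [qrewy,khko,qwcef] -> 6 lines: dok figty qrewy khko qwcef hzd
Hunk 3: at line 1 remove [qrewy] add [wtkf,rbpk] -> 7 lines: dok figty wtkf rbpk khko qwcef hzd
Final line 5: khko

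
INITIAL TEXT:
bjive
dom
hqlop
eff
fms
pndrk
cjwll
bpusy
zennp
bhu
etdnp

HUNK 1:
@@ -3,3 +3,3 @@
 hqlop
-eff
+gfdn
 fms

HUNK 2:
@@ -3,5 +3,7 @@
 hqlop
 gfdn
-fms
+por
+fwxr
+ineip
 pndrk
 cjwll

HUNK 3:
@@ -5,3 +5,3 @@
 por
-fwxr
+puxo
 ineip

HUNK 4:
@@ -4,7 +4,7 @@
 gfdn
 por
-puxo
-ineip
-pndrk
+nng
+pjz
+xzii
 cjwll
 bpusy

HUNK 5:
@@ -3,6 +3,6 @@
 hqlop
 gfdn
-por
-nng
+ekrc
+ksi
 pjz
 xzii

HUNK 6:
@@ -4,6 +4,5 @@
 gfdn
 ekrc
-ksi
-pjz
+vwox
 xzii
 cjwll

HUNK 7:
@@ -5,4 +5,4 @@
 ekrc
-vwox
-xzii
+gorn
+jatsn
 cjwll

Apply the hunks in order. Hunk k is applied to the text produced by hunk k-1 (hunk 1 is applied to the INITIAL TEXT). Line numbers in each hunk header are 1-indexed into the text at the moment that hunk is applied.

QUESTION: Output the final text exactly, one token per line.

Hunk 1: at line 3 remove [eff] add [gfdn] -> 11 lines: bjive dom hqlop gfdn fms pndrk cjwll bpusy zennp bhu etdnp
Hunk 2: at line 3 remove [fms] add [por,fwxr,ineip] -> 13 lines: bjive dom hqlop gfdn por fwxr ineip pndrk cjwll bpusy zennp bhu etdnp
Hunk 3: at line 5 remove [fwxr] add [puxo] -> 13 lines: bjive dom hqlop gfdn por puxo ineip pndrk cjwll bpusy zennp bhu etdnp
Hunk 4: at line 4 remove [puxo,ineip,pndrk] add [nng,pjz,xzii] -> 13 lines: bjive dom hqlop gfdn por nng pjz xzii cjwll bpusy zennp bhu etdnp
Hunk 5: at line 3 remove [por,nng] add [ekrc,ksi] -> 13 lines: bjive dom hqlop gfdn ekrc ksi pjz xzii cjwll bpusy zennp bhu etdnp
Hunk 6: at line 4 remove [ksi,pjz] add [vwox] -> 12 lines: bjive dom hqlop gfdn ekrc vwox xzii cjwll bpusy zennp bhu etdnp
Hunk 7: at line 5 remove [vwox,xzii] add [gorn,jatsn] -> 12 lines: bjive dom hqlop gfdn ekrc gorn jatsn cjwll bpusy zennp bhu etdnp

Answer: bjive
dom
hqlop
gfdn
ekrc
gorn
jatsn
cjwll
bpusy
zennp
bhu
etdnp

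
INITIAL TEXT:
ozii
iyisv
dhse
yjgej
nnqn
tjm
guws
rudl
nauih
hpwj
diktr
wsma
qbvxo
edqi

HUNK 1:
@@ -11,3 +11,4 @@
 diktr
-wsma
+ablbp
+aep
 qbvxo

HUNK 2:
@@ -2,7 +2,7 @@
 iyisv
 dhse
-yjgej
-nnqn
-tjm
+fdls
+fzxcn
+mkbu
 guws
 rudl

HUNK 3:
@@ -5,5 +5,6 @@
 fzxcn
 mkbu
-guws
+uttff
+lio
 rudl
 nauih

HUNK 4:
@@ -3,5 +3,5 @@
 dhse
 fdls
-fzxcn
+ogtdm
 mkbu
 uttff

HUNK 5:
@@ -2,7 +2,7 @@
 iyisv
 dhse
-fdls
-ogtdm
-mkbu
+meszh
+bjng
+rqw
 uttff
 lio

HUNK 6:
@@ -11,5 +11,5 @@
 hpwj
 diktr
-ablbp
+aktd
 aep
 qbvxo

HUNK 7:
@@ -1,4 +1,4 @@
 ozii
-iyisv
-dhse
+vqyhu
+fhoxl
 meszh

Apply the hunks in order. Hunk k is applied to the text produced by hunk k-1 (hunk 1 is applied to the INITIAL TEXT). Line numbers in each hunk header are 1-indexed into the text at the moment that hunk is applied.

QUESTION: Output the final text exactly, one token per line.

Hunk 1: at line 11 remove [wsma] add [ablbp,aep] -> 15 lines: ozii iyisv dhse yjgej nnqn tjm guws rudl nauih hpwj diktr ablbp aep qbvxo edqi
Hunk 2: at line 2 remove [yjgej,nnqn,tjm] add [fdls,fzxcn,mkbu] -> 15 lines: ozii iyisv dhse fdls fzxcn mkbu guws rudl nauih hpwj diktr ablbp aep qbvxo edqi
Hunk 3: at line 5 remove [guws] add [uttff,lio] -> 16 lines: ozii iyisv dhse fdls fzxcn mkbu uttff lio rudl nauih hpwj diktr ablbp aep qbvxo edqi
Hunk 4: at line 3 remove [fzxcn] add [ogtdm] -> 16 lines: ozii iyisv dhse fdls ogtdm mkbu uttff lio rudl nauih hpwj diktr ablbp aep qbvxo edqi
Hunk 5: at line 2 remove [fdls,ogtdm,mkbu] add [meszh,bjng,rqw] -> 16 lines: ozii iyisv dhse meszh bjng rqw uttff lio rudl nauih hpwj diktr ablbp aep qbvxo edqi
Hunk 6: at line 11 remove [ablbp] add [aktd] -> 16 lines: ozii iyisv dhse meszh bjng rqw uttff lio rudl nauih hpwj diktr aktd aep qbvxo edqi
Hunk 7: at line 1 remove [iyisv,dhse] add [vqyhu,fhoxl] -> 16 lines: ozii vqyhu fhoxl meszh bjng rqw uttff lio rudl nauih hpwj diktr aktd aep qbvxo edqi

Answer: ozii
vqyhu
fhoxl
meszh
bjng
rqw
uttff
lio
rudl
nauih
hpwj
diktr
aktd
aep
qbvxo
edqi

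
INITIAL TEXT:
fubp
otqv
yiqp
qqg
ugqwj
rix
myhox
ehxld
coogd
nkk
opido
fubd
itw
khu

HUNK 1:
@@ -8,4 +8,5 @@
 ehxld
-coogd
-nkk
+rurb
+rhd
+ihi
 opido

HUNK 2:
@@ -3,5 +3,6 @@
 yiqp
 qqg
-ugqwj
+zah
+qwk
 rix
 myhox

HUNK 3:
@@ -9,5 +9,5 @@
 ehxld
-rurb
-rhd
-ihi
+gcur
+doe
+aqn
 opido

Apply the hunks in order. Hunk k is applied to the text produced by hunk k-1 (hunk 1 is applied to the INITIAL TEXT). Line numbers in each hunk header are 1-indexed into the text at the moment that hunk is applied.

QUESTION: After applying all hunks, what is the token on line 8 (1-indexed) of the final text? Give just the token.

Hunk 1: at line 8 remove [coogd,nkk] add [rurb,rhd,ihi] -> 15 lines: fubp otqv yiqp qqg ugqwj rix myhox ehxld rurb rhd ihi opido fubd itw khu
Hunk 2: at line 3 remove [ugqwj] add [zah,qwk] -> 16 lines: fubp otqv yiqp qqg zah qwk rix myhox ehxld rurb rhd ihi opido fubd itw khu
Hunk 3: at line 9 remove [rurb,rhd,ihi] add [gcur,doe,aqn] -> 16 lines: fubp otqv yiqp qqg zah qwk rix myhox ehxld gcur doe aqn opido fubd itw khu
Final line 8: myhox

Answer: myhox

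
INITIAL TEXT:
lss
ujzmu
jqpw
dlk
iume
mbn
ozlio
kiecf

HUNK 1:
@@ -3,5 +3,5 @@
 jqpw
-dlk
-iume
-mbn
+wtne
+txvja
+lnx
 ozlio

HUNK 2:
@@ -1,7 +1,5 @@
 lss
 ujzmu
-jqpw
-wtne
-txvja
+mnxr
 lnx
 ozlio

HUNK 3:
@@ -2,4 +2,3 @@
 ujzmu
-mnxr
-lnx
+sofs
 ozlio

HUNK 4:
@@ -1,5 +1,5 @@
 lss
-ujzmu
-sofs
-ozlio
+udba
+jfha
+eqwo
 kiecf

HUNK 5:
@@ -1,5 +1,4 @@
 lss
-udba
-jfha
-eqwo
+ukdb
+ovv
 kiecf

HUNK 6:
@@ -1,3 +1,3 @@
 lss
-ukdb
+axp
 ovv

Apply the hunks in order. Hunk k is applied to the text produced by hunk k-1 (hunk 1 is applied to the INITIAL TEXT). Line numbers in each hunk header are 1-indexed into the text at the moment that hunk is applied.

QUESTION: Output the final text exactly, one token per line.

Hunk 1: at line 3 remove [dlk,iume,mbn] add [wtne,txvja,lnx] -> 8 lines: lss ujzmu jqpw wtne txvja lnx ozlio kiecf
Hunk 2: at line 1 remove [jqpw,wtne,txvja] add [mnxr] -> 6 lines: lss ujzmu mnxr lnx ozlio kiecf
Hunk 3: at line 2 remove [mnxr,lnx] add [sofs] -> 5 lines: lss ujzmu sofs ozlio kiecf
Hunk 4: at line 1 remove [ujzmu,sofs,ozlio] add [udba,jfha,eqwo] -> 5 lines: lss udba jfha eqwo kiecf
Hunk 5: at line 1 remove [udba,jfha,eqwo] add [ukdb,ovv] -> 4 lines: lss ukdb ovv kiecf
Hunk 6: at line 1 remove [ukdb] add [axp] -> 4 lines: lss axp ovv kiecf

Answer: lss
axp
ovv
kiecf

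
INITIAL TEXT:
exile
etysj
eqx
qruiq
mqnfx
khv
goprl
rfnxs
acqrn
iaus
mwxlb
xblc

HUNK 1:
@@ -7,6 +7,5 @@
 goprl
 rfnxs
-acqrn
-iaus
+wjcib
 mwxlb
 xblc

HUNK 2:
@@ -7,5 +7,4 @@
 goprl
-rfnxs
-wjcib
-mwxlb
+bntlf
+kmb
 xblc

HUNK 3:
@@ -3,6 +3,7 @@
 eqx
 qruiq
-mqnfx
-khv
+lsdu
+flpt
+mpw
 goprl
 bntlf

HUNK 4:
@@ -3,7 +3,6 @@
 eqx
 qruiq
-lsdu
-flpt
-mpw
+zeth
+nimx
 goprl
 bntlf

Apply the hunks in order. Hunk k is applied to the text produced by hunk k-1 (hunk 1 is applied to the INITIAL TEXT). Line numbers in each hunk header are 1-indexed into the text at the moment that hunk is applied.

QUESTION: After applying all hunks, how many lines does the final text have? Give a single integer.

Hunk 1: at line 7 remove [acqrn,iaus] add [wjcib] -> 11 lines: exile etysj eqx qruiq mqnfx khv goprl rfnxs wjcib mwxlb xblc
Hunk 2: at line 7 remove [rfnxs,wjcib,mwxlb] add [bntlf,kmb] -> 10 lines: exile etysj eqx qruiq mqnfx khv goprl bntlf kmb xblc
Hunk 3: at line 3 remove [mqnfx,khv] add [lsdu,flpt,mpw] -> 11 lines: exile etysj eqx qruiq lsdu flpt mpw goprl bntlf kmb xblc
Hunk 4: at line 3 remove [lsdu,flpt,mpw] add [zeth,nimx] -> 10 lines: exile etysj eqx qruiq zeth nimx goprl bntlf kmb xblc
Final line count: 10

Answer: 10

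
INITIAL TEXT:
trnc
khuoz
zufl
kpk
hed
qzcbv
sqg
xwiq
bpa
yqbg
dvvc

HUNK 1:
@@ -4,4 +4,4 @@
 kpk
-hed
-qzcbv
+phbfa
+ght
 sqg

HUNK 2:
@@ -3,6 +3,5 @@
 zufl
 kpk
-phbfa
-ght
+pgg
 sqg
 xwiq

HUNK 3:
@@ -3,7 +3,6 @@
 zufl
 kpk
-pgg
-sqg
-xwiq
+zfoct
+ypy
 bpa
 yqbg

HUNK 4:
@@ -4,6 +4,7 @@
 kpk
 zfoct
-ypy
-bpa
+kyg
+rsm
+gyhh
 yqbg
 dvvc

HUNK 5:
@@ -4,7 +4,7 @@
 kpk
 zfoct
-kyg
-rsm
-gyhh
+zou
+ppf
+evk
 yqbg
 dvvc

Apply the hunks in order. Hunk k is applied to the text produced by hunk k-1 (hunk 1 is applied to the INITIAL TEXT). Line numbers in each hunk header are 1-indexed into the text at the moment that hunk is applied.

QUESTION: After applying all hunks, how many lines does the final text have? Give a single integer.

Hunk 1: at line 4 remove [hed,qzcbv] add [phbfa,ght] -> 11 lines: trnc khuoz zufl kpk phbfa ght sqg xwiq bpa yqbg dvvc
Hunk 2: at line 3 remove [phbfa,ght] add [pgg] -> 10 lines: trnc khuoz zufl kpk pgg sqg xwiq bpa yqbg dvvc
Hunk 3: at line 3 remove [pgg,sqg,xwiq] add [zfoct,ypy] -> 9 lines: trnc khuoz zufl kpk zfoct ypy bpa yqbg dvvc
Hunk 4: at line 4 remove [ypy,bpa] add [kyg,rsm,gyhh] -> 10 lines: trnc khuoz zufl kpk zfoct kyg rsm gyhh yqbg dvvc
Hunk 5: at line 4 remove [kyg,rsm,gyhh] add [zou,ppf,evk] -> 10 lines: trnc khuoz zufl kpk zfoct zou ppf evk yqbg dvvc
Final line count: 10

Answer: 10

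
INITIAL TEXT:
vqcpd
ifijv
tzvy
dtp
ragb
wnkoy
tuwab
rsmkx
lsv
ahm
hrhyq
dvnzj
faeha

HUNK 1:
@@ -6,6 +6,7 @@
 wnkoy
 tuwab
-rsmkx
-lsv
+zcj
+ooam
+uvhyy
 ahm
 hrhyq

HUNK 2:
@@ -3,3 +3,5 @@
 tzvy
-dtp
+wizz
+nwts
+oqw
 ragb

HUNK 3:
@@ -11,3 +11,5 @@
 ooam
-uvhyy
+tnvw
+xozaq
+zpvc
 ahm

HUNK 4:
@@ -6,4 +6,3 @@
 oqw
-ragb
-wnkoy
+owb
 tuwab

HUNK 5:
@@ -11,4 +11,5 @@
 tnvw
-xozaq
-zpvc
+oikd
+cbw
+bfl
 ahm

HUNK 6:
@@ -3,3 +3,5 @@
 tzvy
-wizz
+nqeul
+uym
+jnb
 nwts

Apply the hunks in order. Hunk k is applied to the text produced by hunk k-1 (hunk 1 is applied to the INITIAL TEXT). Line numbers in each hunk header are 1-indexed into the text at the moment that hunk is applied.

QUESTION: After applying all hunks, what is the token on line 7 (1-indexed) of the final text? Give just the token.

Hunk 1: at line 6 remove [rsmkx,lsv] add [zcj,ooam,uvhyy] -> 14 lines: vqcpd ifijv tzvy dtp ragb wnkoy tuwab zcj ooam uvhyy ahm hrhyq dvnzj faeha
Hunk 2: at line 3 remove [dtp] add [wizz,nwts,oqw] -> 16 lines: vqcpd ifijv tzvy wizz nwts oqw ragb wnkoy tuwab zcj ooam uvhyy ahm hrhyq dvnzj faeha
Hunk 3: at line 11 remove [uvhyy] add [tnvw,xozaq,zpvc] -> 18 lines: vqcpd ifijv tzvy wizz nwts oqw ragb wnkoy tuwab zcj ooam tnvw xozaq zpvc ahm hrhyq dvnzj faeha
Hunk 4: at line 6 remove [ragb,wnkoy] add [owb] -> 17 lines: vqcpd ifijv tzvy wizz nwts oqw owb tuwab zcj ooam tnvw xozaq zpvc ahm hrhyq dvnzj faeha
Hunk 5: at line 11 remove [xozaq,zpvc] add [oikd,cbw,bfl] -> 18 lines: vqcpd ifijv tzvy wizz nwts oqw owb tuwab zcj ooam tnvw oikd cbw bfl ahm hrhyq dvnzj faeha
Hunk 6: at line 3 remove [wizz] add [nqeul,uym,jnb] -> 20 lines: vqcpd ifijv tzvy nqeul uym jnb nwts oqw owb tuwab zcj ooam tnvw oikd cbw bfl ahm hrhyq dvnzj faeha
Final line 7: nwts

Answer: nwts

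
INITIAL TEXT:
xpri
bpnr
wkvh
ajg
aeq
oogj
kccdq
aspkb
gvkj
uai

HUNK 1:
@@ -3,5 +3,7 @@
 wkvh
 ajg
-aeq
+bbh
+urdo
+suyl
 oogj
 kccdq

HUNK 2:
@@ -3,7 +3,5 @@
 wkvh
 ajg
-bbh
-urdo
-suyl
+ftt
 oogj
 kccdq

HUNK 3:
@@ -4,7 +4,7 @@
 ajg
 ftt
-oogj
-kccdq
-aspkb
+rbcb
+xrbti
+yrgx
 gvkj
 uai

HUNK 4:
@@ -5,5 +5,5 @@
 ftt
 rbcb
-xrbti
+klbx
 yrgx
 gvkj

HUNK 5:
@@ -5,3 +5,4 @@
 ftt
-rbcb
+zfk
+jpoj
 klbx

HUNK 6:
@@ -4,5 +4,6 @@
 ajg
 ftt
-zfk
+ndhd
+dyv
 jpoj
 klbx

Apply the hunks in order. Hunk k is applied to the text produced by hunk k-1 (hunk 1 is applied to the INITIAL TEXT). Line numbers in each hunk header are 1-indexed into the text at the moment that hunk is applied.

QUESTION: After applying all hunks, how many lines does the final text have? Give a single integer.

Answer: 12

Derivation:
Hunk 1: at line 3 remove [aeq] add [bbh,urdo,suyl] -> 12 lines: xpri bpnr wkvh ajg bbh urdo suyl oogj kccdq aspkb gvkj uai
Hunk 2: at line 3 remove [bbh,urdo,suyl] add [ftt] -> 10 lines: xpri bpnr wkvh ajg ftt oogj kccdq aspkb gvkj uai
Hunk 3: at line 4 remove [oogj,kccdq,aspkb] add [rbcb,xrbti,yrgx] -> 10 lines: xpri bpnr wkvh ajg ftt rbcb xrbti yrgx gvkj uai
Hunk 4: at line 5 remove [xrbti] add [klbx] -> 10 lines: xpri bpnr wkvh ajg ftt rbcb klbx yrgx gvkj uai
Hunk 5: at line 5 remove [rbcb] add [zfk,jpoj] -> 11 lines: xpri bpnr wkvh ajg ftt zfk jpoj klbx yrgx gvkj uai
Hunk 6: at line 4 remove [zfk] add [ndhd,dyv] -> 12 lines: xpri bpnr wkvh ajg ftt ndhd dyv jpoj klbx yrgx gvkj uai
Final line count: 12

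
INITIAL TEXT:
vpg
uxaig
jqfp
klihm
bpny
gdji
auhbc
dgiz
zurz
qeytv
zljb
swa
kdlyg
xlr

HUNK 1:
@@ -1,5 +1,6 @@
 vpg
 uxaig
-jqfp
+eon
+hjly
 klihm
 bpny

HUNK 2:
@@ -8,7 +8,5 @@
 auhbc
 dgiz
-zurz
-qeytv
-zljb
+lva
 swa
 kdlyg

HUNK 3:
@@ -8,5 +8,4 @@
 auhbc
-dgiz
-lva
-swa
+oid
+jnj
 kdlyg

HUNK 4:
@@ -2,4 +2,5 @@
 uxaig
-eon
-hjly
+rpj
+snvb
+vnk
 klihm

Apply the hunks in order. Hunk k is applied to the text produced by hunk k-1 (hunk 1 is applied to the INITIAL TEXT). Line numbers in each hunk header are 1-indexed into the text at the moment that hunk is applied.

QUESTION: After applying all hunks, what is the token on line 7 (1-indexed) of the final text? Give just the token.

Hunk 1: at line 1 remove [jqfp] add [eon,hjly] -> 15 lines: vpg uxaig eon hjly klihm bpny gdji auhbc dgiz zurz qeytv zljb swa kdlyg xlr
Hunk 2: at line 8 remove [zurz,qeytv,zljb] add [lva] -> 13 lines: vpg uxaig eon hjly klihm bpny gdji auhbc dgiz lva swa kdlyg xlr
Hunk 3: at line 8 remove [dgiz,lva,swa] add [oid,jnj] -> 12 lines: vpg uxaig eon hjly klihm bpny gdji auhbc oid jnj kdlyg xlr
Hunk 4: at line 2 remove [eon,hjly] add [rpj,snvb,vnk] -> 13 lines: vpg uxaig rpj snvb vnk klihm bpny gdji auhbc oid jnj kdlyg xlr
Final line 7: bpny

Answer: bpny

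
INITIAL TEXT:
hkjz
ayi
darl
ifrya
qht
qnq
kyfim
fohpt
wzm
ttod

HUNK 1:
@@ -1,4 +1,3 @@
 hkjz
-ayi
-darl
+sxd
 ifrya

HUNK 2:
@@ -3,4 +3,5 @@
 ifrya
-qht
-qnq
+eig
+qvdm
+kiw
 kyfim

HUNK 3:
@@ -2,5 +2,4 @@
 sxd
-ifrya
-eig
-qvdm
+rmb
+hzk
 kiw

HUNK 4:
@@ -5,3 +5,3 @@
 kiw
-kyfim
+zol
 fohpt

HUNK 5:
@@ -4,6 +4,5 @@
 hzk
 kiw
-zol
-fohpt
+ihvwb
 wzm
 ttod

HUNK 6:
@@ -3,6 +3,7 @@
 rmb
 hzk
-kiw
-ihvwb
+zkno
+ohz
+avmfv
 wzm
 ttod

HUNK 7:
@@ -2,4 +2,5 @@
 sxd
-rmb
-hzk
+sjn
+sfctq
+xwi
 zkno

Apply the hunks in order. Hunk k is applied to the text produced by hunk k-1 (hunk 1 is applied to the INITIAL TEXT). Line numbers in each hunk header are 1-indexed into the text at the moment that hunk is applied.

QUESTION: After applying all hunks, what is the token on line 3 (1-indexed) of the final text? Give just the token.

Hunk 1: at line 1 remove [ayi,darl] add [sxd] -> 9 lines: hkjz sxd ifrya qht qnq kyfim fohpt wzm ttod
Hunk 2: at line 3 remove [qht,qnq] add [eig,qvdm,kiw] -> 10 lines: hkjz sxd ifrya eig qvdm kiw kyfim fohpt wzm ttod
Hunk 3: at line 2 remove [ifrya,eig,qvdm] add [rmb,hzk] -> 9 lines: hkjz sxd rmb hzk kiw kyfim fohpt wzm ttod
Hunk 4: at line 5 remove [kyfim] add [zol] -> 9 lines: hkjz sxd rmb hzk kiw zol fohpt wzm ttod
Hunk 5: at line 4 remove [zol,fohpt] add [ihvwb] -> 8 lines: hkjz sxd rmb hzk kiw ihvwb wzm ttod
Hunk 6: at line 3 remove [kiw,ihvwb] add [zkno,ohz,avmfv] -> 9 lines: hkjz sxd rmb hzk zkno ohz avmfv wzm ttod
Hunk 7: at line 2 remove [rmb,hzk] add [sjn,sfctq,xwi] -> 10 lines: hkjz sxd sjn sfctq xwi zkno ohz avmfv wzm ttod
Final line 3: sjn

Answer: sjn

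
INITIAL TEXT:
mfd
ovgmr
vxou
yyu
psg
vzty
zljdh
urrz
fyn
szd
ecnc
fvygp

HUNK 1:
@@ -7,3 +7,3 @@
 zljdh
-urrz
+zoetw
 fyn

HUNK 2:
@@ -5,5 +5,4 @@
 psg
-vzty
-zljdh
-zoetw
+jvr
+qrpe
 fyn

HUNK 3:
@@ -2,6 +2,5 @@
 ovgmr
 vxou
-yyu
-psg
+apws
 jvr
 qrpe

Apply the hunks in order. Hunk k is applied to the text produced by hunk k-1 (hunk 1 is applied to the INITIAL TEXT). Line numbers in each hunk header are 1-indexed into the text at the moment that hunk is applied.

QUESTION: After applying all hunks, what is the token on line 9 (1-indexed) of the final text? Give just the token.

Hunk 1: at line 7 remove [urrz] add [zoetw] -> 12 lines: mfd ovgmr vxou yyu psg vzty zljdh zoetw fyn szd ecnc fvygp
Hunk 2: at line 5 remove [vzty,zljdh,zoetw] add [jvr,qrpe] -> 11 lines: mfd ovgmr vxou yyu psg jvr qrpe fyn szd ecnc fvygp
Hunk 3: at line 2 remove [yyu,psg] add [apws] -> 10 lines: mfd ovgmr vxou apws jvr qrpe fyn szd ecnc fvygp
Final line 9: ecnc

Answer: ecnc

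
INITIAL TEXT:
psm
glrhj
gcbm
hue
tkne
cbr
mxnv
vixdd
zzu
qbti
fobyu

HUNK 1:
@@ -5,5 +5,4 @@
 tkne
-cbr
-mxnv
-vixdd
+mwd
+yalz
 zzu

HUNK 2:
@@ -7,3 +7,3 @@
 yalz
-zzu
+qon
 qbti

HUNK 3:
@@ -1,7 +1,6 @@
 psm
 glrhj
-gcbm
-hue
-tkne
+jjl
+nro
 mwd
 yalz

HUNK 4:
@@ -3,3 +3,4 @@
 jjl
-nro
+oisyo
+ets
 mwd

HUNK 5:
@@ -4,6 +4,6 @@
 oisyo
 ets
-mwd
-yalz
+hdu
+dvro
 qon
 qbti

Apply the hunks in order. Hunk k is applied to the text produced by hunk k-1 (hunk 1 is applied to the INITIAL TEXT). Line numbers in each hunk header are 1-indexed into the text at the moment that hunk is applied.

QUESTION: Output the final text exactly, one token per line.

Hunk 1: at line 5 remove [cbr,mxnv,vixdd] add [mwd,yalz] -> 10 lines: psm glrhj gcbm hue tkne mwd yalz zzu qbti fobyu
Hunk 2: at line 7 remove [zzu] add [qon] -> 10 lines: psm glrhj gcbm hue tkne mwd yalz qon qbti fobyu
Hunk 3: at line 1 remove [gcbm,hue,tkne] add [jjl,nro] -> 9 lines: psm glrhj jjl nro mwd yalz qon qbti fobyu
Hunk 4: at line 3 remove [nro] add [oisyo,ets] -> 10 lines: psm glrhj jjl oisyo ets mwd yalz qon qbti fobyu
Hunk 5: at line 4 remove [mwd,yalz] add [hdu,dvro] -> 10 lines: psm glrhj jjl oisyo ets hdu dvro qon qbti fobyu

Answer: psm
glrhj
jjl
oisyo
ets
hdu
dvro
qon
qbti
fobyu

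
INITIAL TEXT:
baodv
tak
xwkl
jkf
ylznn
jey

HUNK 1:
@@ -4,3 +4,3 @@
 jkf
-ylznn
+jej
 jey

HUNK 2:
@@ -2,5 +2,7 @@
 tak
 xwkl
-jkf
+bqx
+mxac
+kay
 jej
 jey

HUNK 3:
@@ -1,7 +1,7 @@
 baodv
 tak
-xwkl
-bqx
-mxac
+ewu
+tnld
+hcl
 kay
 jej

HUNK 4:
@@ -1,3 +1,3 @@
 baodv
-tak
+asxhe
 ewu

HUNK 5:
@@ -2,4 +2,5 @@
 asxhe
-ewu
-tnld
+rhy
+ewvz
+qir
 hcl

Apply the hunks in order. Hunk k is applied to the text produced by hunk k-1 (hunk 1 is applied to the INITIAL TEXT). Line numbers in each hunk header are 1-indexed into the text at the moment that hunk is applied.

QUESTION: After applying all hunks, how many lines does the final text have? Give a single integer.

Answer: 9

Derivation:
Hunk 1: at line 4 remove [ylznn] add [jej] -> 6 lines: baodv tak xwkl jkf jej jey
Hunk 2: at line 2 remove [jkf] add [bqx,mxac,kay] -> 8 lines: baodv tak xwkl bqx mxac kay jej jey
Hunk 3: at line 1 remove [xwkl,bqx,mxac] add [ewu,tnld,hcl] -> 8 lines: baodv tak ewu tnld hcl kay jej jey
Hunk 4: at line 1 remove [tak] add [asxhe] -> 8 lines: baodv asxhe ewu tnld hcl kay jej jey
Hunk 5: at line 2 remove [ewu,tnld] add [rhy,ewvz,qir] -> 9 lines: baodv asxhe rhy ewvz qir hcl kay jej jey
Final line count: 9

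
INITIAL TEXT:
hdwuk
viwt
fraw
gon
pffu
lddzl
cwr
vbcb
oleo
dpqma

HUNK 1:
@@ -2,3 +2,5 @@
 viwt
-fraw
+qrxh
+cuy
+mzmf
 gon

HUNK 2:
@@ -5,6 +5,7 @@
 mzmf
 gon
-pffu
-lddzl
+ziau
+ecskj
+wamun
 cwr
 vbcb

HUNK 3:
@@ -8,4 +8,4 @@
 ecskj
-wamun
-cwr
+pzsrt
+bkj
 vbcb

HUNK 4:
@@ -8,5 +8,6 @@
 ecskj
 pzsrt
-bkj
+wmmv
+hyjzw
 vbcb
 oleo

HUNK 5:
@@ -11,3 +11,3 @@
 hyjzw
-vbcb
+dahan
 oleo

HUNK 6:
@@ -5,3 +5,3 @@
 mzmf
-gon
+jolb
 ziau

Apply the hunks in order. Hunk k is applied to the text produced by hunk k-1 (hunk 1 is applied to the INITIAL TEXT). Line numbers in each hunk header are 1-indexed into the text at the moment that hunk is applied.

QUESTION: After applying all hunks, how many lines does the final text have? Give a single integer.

Answer: 14

Derivation:
Hunk 1: at line 2 remove [fraw] add [qrxh,cuy,mzmf] -> 12 lines: hdwuk viwt qrxh cuy mzmf gon pffu lddzl cwr vbcb oleo dpqma
Hunk 2: at line 5 remove [pffu,lddzl] add [ziau,ecskj,wamun] -> 13 lines: hdwuk viwt qrxh cuy mzmf gon ziau ecskj wamun cwr vbcb oleo dpqma
Hunk 3: at line 8 remove [wamun,cwr] add [pzsrt,bkj] -> 13 lines: hdwuk viwt qrxh cuy mzmf gon ziau ecskj pzsrt bkj vbcb oleo dpqma
Hunk 4: at line 8 remove [bkj] add [wmmv,hyjzw] -> 14 lines: hdwuk viwt qrxh cuy mzmf gon ziau ecskj pzsrt wmmv hyjzw vbcb oleo dpqma
Hunk 5: at line 11 remove [vbcb] add [dahan] -> 14 lines: hdwuk viwt qrxh cuy mzmf gon ziau ecskj pzsrt wmmv hyjzw dahan oleo dpqma
Hunk 6: at line 5 remove [gon] add [jolb] -> 14 lines: hdwuk viwt qrxh cuy mzmf jolb ziau ecskj pzsrt wmmv hyjzw dahan oleo dpqma
Final line count: 14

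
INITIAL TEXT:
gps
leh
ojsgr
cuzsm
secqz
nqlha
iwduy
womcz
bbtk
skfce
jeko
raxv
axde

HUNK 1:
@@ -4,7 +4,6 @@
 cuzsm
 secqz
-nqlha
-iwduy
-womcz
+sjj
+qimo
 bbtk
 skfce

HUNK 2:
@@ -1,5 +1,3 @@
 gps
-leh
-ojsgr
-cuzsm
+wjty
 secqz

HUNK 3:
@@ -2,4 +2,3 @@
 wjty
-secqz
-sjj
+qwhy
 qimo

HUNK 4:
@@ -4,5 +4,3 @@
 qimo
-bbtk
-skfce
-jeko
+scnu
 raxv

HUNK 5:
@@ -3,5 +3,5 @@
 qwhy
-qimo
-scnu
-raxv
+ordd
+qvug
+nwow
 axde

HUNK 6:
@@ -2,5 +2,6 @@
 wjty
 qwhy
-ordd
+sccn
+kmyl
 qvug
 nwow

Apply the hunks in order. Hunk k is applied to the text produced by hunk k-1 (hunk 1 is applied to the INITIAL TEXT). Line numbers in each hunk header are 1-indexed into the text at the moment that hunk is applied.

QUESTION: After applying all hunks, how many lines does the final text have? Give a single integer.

Answer: 8

Derivation:
Hunk 1: at line 4 remove [nqlha,iwduy,womcz] add [sjj,qimo] -> 12 lines: gps leh ojsgr cuzsm secqz sjj qimo bbtk skfce jeko raxv axde
Hunk 2: at line 1 remove [leh,ojsgr,cuzsm] add [wjty] -> 10 lines: gps wjty secqz sjj qimo bbtk skfce jeko raxv axde
Hunk 3: at line 2 remove [secqz,sjj] add [qwhy] -> 9 lines: gps wjty qwhy qimo bbtk skfce jeko raxv axde
Hunk 4: at line 4 remove [bbtk,skfce,jeko] add [scnu] -> 7 lines: gps wjty qwhy qimo scnu raxv axde
Hunk 5: at line 3 remove [qimo,scnu,raxv] add [ordd,qvug,nwow] -> 7 lines: gps wjty qwhy ordd qvug nwow axde
Hunk 6: at line 2 remove [ordd] add [sccn,kmyl] -> 8 lines: gps wjty qwhy sccn kmyl qvug nwow axde
Final line count: 8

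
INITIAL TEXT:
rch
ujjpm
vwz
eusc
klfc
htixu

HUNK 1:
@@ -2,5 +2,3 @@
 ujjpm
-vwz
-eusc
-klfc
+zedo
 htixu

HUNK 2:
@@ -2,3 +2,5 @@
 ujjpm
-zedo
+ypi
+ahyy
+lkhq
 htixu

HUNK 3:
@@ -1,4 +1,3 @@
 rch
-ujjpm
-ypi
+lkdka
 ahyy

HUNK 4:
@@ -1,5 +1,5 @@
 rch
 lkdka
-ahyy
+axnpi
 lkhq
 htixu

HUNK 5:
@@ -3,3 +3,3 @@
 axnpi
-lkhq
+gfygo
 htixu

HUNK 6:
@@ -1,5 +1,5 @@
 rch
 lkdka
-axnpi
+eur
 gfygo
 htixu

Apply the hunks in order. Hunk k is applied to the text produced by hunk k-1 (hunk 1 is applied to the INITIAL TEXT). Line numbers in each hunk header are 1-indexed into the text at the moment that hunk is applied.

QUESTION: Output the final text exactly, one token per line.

Answer: rch
lkdka
eur
gfygo
htixu

Derivation:
Hunk 1: at line 2 remove [vwz,eusc,klfc] add [zedo] -> 4 lines: rch ujjpm zedo htixu
Hunk 2: at line 2 remove [zedo] add [ypi,ahyy,lkhq] -> 6 lines: rch ujjpm ypi ahyy lkhq htixu
Hunk 3: at line 1 remove [ujjpm,ypi] add [lkdka] -> 5 lines: rch lkdka ahyy lkhq htixu
Hunk 4: at line 1 remove [ahyy] add [axnpi] -> 5 lines: rch lkdka axnpi lkhq htixu
Hunk 5: at line 3 remove [lkhq] add [gfygo] -> 5 lines: rch lkdka axnpi gfygo htixu
Hunk 6: at line 1 remove [axnpi] add [eur] -> 5 lines: rch lkdka eur gfygo htixu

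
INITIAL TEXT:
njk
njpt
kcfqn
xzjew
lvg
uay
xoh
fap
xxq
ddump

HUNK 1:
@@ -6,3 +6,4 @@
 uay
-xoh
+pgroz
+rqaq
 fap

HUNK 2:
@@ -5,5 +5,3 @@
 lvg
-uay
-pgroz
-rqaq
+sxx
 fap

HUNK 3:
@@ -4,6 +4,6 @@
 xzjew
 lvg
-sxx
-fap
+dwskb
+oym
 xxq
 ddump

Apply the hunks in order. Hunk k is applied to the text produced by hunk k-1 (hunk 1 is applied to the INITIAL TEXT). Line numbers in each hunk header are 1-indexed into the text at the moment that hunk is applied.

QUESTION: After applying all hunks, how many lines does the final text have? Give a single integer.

Answer: 9

Derivation:
Hunk 1: at line 6 remove [xoh] add [pgroz,rqaq] -> 11 lines: njk njpt kcfqn xzjew lvg uay pgroz rqaq fap xxq ddump
Hunk 2: at line 5 remove [uay,pgroz,rqaq] add [sxx] -> 9 lines: njk njpt kcfqn xzjew lvg sxx fap xxq ddump
Hunk 3: at line 4 remove [sxx,fap] add [dwskb,oym] -> 9 lines: njk njpt kcfqn xzjew lvg dwskb oym xxq ddump
Final line count: 9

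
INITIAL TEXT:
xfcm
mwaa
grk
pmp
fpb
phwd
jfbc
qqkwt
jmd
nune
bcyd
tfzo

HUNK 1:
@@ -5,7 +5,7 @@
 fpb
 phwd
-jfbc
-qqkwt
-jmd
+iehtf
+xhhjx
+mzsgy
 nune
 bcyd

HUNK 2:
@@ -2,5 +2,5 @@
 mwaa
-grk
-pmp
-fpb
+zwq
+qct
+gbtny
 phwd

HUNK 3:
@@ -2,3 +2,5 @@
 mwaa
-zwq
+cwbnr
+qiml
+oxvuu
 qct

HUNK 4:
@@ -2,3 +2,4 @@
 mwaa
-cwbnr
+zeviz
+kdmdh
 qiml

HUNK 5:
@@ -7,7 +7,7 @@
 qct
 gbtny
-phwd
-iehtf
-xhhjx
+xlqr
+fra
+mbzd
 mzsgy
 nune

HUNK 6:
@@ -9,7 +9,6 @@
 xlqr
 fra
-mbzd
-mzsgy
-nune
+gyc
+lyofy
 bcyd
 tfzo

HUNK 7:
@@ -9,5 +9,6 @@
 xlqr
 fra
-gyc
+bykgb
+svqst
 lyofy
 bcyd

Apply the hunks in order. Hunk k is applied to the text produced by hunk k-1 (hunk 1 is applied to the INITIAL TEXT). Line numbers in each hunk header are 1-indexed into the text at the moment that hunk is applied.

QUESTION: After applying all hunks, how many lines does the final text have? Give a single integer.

Answer: 15

Derivation:
Hunk 1: at line 5 remove [jfbc,qqkwt,jmd] add [iehtf,xhhjx,mzsgy] -> 12 lines: xfcm mwaa grk pmp fpb phwd iehtf xhhjx mzsgy nune bcyd tfzo
Hunk 2: at line 2 remove [grk,pmp,fpb] add [zwq,qct,gbtny] -> 12 lines: xfcm mwaa zwq qct gbtny phwd iehtf xhhjx mzsgy nune bcyd tfzo
Hunk 3: at line 2 remove [zwq] add [cwbnr,qiml,oxvuu] -> 14 lines: xfcm mwaa cwbnr qiml oxvuu qct gbtny phwd iehtf xhhjx mzsgy nune bcyd tfzo
Hunk 4: at line 2 remove [cwbnr] add [zeviz,kdmdh] -> 15 lines: xfcm mwaa zeviz kdmdh qiml oxvuu qct gbtny phwd iehtf xhhjx mzsgy nune bcyd tfzo
Hunk 5: at line 7 remove [phwd,iehtf,xhhjx] add [xlqr,fra,mbzd] -> 15 lines: xfcm mwaa zeviz kdmdh qiml oxvuu qct gbtny xlqr fra mbzd mzsgy nune bcyd tfzo
Hunk 6: at line 9 remove [mbzd,mzsgy,nune] add [gyc,lyofy] -> 14 lines: xfcm mwaa zeviz kdmdh qiml oxvuu qct gbtny xlqr fra gyc lyofy bcyd tfzo
Hunk 7: at line 9 remove [gyc] add [bykgb,svqst] -> 15 lines: xfcm mwaa zeviz kdmdh qiml oxvuu qct gbtny xlqr fra bykgb svqst lyofy bcyd tfzo
Final line count: 15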